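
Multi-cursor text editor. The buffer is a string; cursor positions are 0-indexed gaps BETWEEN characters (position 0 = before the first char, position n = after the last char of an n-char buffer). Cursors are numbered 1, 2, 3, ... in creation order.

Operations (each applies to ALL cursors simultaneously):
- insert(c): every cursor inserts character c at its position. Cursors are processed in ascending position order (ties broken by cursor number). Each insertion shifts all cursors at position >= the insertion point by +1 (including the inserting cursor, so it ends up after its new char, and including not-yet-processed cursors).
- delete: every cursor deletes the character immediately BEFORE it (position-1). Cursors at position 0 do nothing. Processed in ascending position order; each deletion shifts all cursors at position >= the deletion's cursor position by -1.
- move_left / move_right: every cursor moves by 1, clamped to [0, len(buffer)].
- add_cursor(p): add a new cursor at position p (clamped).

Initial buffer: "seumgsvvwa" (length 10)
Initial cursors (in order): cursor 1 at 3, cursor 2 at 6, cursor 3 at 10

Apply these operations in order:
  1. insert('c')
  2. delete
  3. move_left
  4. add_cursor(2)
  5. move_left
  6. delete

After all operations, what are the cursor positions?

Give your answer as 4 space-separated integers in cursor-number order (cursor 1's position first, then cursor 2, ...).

After op 1 (insert('c')): buffer="seucmgscvvwac" (len 13), cursors c1@4 c2@8 c3@13, authorship ...1...2....3
After op 2 (delete): buffer="seumgsvvwa" (len 10), cursors c1@3 c2@6 c3@10, authorship ..........
After op 3 (move_left): buffer="seumgsvvwa" (len 10), cursors c1@2 c2@5 c3@9, authorship ..........
After op 4 (add_cursor(2)): buffer="seumgsvvwa" (len 10), cursors c1@2 c4@2 c2@5 c3@9, authorship ..........
After op 5 (move_left): buffer="seumgsvvwa" (len 10), cursors c1@1 c4@1 c2@4 c3@8, authorship ..........
After op 6 (delete): buffer="eugsvwa" (len 7), cursors c1@0 c4@0 c2@2 c3@5, authorship .......

Answer: 0 2 5 0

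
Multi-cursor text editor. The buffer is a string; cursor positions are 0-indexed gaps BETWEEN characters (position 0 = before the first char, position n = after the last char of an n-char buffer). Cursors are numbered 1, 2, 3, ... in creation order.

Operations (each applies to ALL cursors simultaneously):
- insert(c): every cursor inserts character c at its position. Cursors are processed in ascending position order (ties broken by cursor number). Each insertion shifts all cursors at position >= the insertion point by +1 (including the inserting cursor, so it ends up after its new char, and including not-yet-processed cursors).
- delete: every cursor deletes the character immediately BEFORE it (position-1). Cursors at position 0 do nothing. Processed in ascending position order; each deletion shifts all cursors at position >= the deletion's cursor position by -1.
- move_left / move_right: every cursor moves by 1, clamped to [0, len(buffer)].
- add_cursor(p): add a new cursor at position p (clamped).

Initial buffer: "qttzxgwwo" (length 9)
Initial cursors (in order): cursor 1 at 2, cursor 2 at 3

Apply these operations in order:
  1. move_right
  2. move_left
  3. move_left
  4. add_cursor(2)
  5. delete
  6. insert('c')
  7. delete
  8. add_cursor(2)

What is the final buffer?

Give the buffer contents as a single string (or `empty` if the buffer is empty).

After op 1 (move_right): buffer="qttzxgwwo" (len 9), cursors c1@3 c2@4, authorship .........
After op 2 (move_left): buffer="qttzxgwwo" (len 9), cursors c1@2 c2@3, authorship .........
After op 3 (move_left): buffer="qttzxgwwo" (len 9), cursors c1@1 c2@2, authorship .........
After op 4 (add_cursor(2)): buffer="qttzxgwwo" (len 9), cursors c1@1 c2@2 c3@2, authorship .........
After op 5 (delete): buffer="tzxgwwo" (len 7), cursors c1@0 c2@0 c3@0, authorship .......
After op 6 (insert('c')): buffer="ccctzxgwwo" (len 10), cursors c1@3 c2@3 c3@3, authorship 123.......
After op 7 (delete): buffer="tzxgwwo" (len 7), cursors c1@0 c2@0 c3@0, authorship .......
After op 8 (add_cursor(2)): buffer="tzxgwwo" (len 7), cursors c1@0 c2@0 c3@0 c4@2, authorship .......

Answer: tzxgwwo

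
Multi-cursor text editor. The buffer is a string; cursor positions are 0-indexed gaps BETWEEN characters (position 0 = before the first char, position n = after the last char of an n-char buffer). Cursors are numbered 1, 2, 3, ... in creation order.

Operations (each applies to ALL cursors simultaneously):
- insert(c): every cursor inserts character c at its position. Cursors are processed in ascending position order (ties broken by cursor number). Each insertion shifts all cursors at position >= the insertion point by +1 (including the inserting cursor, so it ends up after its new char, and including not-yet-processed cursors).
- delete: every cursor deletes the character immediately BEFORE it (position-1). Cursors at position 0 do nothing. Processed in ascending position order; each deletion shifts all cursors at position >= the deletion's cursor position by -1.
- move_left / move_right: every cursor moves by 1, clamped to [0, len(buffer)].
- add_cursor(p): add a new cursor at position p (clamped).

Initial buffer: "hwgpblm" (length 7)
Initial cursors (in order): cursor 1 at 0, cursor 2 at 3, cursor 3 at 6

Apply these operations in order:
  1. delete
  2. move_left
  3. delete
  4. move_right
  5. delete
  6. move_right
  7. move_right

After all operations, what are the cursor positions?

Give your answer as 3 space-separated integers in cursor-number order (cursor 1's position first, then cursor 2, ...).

Answer: 1 1 1

Derivation:
After op 1 (delete): buffer="hwpbm" (len 5), cursors c1@0 c2@2 c3@4, authorship .....
After op 2 (move_left): buffer="hwpbm" (len 5), cursors c1@0 c2@1 c3@3, authorship .....
After op 3 (delete): buffer="wbm" (len 3), cursors c1@0 c2@0 c3@1, authorship ...
After op 4 (move_right): buffer="wbm" (len 3), cursors c1@1 c2@1 c3@2, authorship ...
After op 5 (delete): buffer="m" (len 1), cursors c1@0 c2@0 c3@0, authorship .
After op 6 (move_right): buffer="m" (len 1), cursors c1@1 c2@1 c3@1, authorship .
After op 7 (move_right): buffer="m" (len 1), cursors c1@1 c2@1 c3@1, authorship .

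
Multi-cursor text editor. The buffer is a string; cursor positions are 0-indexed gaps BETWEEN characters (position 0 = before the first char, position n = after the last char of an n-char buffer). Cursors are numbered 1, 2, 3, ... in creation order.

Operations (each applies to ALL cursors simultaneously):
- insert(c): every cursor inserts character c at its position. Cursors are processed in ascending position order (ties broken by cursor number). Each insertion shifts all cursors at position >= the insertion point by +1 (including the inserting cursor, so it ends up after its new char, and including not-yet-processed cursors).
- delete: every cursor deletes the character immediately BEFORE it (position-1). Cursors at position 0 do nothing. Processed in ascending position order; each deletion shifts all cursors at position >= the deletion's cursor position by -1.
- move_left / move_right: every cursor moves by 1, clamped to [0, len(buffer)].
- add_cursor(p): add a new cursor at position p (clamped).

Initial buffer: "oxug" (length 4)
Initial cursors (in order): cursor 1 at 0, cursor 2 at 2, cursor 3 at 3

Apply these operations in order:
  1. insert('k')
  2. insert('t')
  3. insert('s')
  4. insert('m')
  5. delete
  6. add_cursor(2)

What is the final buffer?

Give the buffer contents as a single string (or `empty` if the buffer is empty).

Answer: ktsoxktsuktsg

Derivation:
After op 1 (insert('k')): buffer="koxkukg" (len 7), cursors c1@1 c2@4 c3@6, authorship 1..2.3.
After op 2 (insert('t')): buffer="ktoxktuktg" (len 10), cursors c1@2 c2@6 c3@9, authorship 11..22.33.
After op 3 (insert('s')): buffer="ktsoxktsuktsg" (len 13), cursors c1@3 c2@8 c3@12, authorship 111..222.333.
After op 4 (insert('m')): buffer="ktsmoxktsmuktsmg" (len 16), cursors c1@4 c2@10 c3@15, authorship 1111..2222.3333.
After op 5 (delete): buffer="ktsoxktsuktsg" (len 13), cursors c1@3 c2@8 c3@12, authorship 111..222.333.
After op 6 (add_cursor(2)): buffer="ktsoxktsuktsg" (len 13), cursors c4@2 c1@3 c2@8 c3@12, authorship 111..222.333.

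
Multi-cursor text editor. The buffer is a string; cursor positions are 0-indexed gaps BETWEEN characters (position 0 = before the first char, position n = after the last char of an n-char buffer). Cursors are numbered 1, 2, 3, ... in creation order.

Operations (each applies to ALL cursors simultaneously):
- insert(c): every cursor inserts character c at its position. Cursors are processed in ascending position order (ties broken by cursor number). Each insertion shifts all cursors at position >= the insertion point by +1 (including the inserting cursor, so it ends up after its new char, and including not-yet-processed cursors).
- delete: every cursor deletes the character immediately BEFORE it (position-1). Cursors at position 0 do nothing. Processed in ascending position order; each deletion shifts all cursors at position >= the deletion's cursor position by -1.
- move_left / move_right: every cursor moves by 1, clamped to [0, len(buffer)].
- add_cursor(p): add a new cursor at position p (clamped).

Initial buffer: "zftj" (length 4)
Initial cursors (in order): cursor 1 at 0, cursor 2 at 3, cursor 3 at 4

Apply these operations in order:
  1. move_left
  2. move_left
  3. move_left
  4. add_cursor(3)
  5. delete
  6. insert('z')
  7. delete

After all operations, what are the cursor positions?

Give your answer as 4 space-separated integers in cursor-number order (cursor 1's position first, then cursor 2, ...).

Answer: 0 0 0 1

Derivation:
After op 1 (move_left): buffer="zftj" (len 4), cursors c1@0 c2@2 c3@3, authorship ....
After op 2 (move_left): buffer="zftj" (len 4), cursors c1@0 c2@1 c3@2, authorship ....
After op 3 (move_left): buffer="zftj" (len 4), cursors c1@0 c2@0 c3@1, authorship ....
After op 4 (add_cursor(3)): buffer="zftj" (len 4), cursors c1@0 c2@0 c3@1 c4@3, authorship ....
After op 5 (delete): buffer="fj" (len 2), cursors c1@0 c2@0 c3@0 c4@1, authorship ..
After op 6 (insert('z')): buffer="zzzfzj" (len 6), cursors c1@3 c2@3 c3@3 c4@5, authorship 123.4.
After op 7 (delete): buffer="fj" (len 2), cursors c1@0 c2@0 c3@0 c4@1, authorship ..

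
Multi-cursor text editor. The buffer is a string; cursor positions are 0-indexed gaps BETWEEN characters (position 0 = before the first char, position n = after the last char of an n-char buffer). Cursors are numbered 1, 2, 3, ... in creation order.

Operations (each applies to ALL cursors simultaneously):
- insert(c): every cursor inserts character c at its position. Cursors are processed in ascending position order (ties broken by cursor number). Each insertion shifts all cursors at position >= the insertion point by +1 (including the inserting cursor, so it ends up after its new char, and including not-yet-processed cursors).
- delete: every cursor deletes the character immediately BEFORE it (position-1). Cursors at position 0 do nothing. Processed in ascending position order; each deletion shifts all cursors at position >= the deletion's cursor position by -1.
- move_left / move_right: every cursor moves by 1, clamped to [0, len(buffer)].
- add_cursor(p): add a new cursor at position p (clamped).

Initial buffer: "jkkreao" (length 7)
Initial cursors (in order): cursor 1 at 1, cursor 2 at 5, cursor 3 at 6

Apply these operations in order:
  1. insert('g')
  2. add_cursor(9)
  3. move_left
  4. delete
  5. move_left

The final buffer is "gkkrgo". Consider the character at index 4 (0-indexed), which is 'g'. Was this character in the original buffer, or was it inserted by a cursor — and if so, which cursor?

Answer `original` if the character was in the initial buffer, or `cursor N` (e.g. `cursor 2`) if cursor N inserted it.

Answer: cursor 3

Derivation:
After op 1 (insert('g')): buffer="jgkkregago" (len 10), cursors c1@2 c2@7 c3@9, authorship .1....2.3.
After op 2 (add_cursor(9)): buffer="jgkkregago" (len 10), cursors c1@2 c2@7 c3@9 c4@9, authorship .1....2.3.
After op 3 (move_left): buffer="jgkkregago" (len 10), cursors c1@1 c2@6 c3@8 c4@8, authorship .1....2.3.
After op 4 (delete): buffer="gkkrgo" (len 6), cursors c1@0 c2@4 c3@4 c4@4, authorship 1...3.
After op 5 (move_left): buffer="gkkrgo" (len 6), cursors c1@0 c2@3 c3@3 c4@3, authorship 1...3.
Authorship (.=original, N=cursor N): 1 . . . 3 .
Index 4: author = 3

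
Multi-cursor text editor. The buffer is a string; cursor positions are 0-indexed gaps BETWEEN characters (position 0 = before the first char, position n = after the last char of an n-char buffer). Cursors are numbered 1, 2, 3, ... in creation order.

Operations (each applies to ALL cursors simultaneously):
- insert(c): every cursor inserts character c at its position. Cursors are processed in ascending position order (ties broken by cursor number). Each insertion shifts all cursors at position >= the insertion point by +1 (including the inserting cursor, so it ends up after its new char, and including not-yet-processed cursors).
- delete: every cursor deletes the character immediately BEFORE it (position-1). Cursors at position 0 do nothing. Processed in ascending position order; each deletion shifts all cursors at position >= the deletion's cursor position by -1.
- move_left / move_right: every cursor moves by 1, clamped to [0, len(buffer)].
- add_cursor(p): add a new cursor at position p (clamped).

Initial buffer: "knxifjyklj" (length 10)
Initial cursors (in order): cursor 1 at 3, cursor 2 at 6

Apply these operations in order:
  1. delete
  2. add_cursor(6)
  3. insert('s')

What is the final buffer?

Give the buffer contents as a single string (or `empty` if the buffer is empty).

Answer: knsifsykslj

Derivation:
After op 1 (delete): buffer="knifyklj" (len 8), cursors c1@2 c2@4, authorship ........
After op 2 (add_cursor(6)): buffer="knifyklj" (len 8), cursors c1@2 c2@4 c3@6, authorship ........
After op 3 (insert('s')): buffer="knsifsykslj" (len 11), cursors c1@3 c2@6 c3@9, authorship ..1..2..3..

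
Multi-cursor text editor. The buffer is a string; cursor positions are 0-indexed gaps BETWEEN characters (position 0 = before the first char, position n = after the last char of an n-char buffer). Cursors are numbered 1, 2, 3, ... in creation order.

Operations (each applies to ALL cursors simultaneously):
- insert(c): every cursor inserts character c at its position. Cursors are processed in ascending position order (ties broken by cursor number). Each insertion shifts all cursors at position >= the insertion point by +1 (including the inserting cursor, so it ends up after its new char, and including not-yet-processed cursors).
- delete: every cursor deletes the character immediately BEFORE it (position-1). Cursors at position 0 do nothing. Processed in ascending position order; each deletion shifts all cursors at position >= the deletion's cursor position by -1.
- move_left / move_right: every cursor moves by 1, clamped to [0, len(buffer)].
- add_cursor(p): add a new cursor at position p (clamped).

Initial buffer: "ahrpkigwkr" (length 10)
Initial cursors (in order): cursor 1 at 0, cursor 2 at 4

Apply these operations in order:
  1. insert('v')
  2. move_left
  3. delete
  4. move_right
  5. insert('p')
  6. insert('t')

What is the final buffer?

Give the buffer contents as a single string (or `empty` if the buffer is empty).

After op 1 (insert('v')): buffer="vahrpvkigwkr" (len 12), cursors c1@1 c2@6, authorship 1....2......
After op 2 (move_left): buffer="vahrpvkigwkr" (len 12), cursors c1@0 c2@5, authorship 1....2......
After op 3 (delete): buffer="vahrvkigwkr" (len 11), cursors c1@0 c2@4, authorship 1...2......
After op 4 (move_right): buffer="vahrvkigwkr" (len 11), cursors c1@1 c2@5, authorship 1...2......
After op 5 (insert('p')): buffer="vpahrvpkigwkr" (len 13), cursors c1@2 c2@7, authorship 11...22......
After op 6 (insert('t')): buffer="vptahrvptkigwkr" (len 15), cursors c1@3 c2@9, authorship 111...222......

Answer: vptahrvptkigwkr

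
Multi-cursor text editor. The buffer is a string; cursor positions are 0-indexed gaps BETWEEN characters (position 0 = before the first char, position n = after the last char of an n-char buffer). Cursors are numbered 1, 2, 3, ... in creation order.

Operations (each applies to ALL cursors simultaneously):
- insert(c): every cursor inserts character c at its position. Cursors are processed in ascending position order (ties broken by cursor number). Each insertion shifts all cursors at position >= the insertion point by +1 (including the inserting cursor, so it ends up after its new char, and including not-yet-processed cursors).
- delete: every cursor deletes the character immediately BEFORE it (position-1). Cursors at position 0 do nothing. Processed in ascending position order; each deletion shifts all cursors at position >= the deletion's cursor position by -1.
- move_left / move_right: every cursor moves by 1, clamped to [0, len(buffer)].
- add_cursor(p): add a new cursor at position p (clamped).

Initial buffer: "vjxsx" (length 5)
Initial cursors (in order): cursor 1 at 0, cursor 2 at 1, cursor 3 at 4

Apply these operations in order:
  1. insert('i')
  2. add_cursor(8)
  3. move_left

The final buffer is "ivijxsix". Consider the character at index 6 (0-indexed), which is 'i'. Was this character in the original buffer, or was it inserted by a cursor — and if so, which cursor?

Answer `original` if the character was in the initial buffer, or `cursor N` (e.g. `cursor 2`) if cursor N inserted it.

Answer: cursor 3

Derivation:
After op 1 (insert('i')): buffer="ivijxsix" (len 8), cursors c1@1 c2@3 c3@7, authorship 1.2...3.
After op 2 (add_cursor(8)): buffer="ivijxsix" (len 8), cursors c1@1 c2@3 c3@7 c4@8, authorship 1.2...3.
After op 3 (move_left): buffer="ivijxsix" (len 8), cursors c1@0 c2@2 c3@6 c4@7, authorship 1.2...3.
Authorship (.=original, N=cursor N): 1 . 2 . . . 3 .
Index 6: author = 3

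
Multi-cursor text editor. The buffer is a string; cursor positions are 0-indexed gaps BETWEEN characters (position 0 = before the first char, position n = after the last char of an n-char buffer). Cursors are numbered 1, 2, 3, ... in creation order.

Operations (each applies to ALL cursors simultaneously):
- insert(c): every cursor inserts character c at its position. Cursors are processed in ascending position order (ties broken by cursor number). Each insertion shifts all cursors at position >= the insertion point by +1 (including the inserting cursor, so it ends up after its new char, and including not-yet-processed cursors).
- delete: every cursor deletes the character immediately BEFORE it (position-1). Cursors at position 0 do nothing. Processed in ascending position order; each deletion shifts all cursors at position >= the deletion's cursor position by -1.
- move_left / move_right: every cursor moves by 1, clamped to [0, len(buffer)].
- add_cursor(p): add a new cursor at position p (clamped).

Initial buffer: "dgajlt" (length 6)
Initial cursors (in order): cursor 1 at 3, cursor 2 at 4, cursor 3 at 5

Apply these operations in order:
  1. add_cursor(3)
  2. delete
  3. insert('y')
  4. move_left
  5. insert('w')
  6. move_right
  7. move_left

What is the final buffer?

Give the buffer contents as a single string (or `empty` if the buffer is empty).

Answer: dyyywwwwyt

Derivation:
After op 1 (add_cursor(3)): buffer="dgajlt" (len 6), cursors c1@3 c4@3 c2@4 c3@5, authorship ......
After op 2 (delete): buffer="dt" (len 2), cursors c1@1 c2@1 c3@1 c4@1, authorship ..
After op 3 (insert('y')): buffer="dyyyyt" (len 6), cursors c1@5 c2@5 c3@5 c4@5, authorship .1234.
After op 4 (move_left): buffer="dyyyyt" (len 6), cursors c1@4 c2@4 c3@4 c4@4, authorship .1234.
After op 5 (insert('w')): buffer="dyyywwwwyt" (len 10), cursors c1@8 c2@8 c3@8 c4@8, authorship .12312344.
After op 6 (move_right): buffer="dyyywwwwyt" (len 10), cursors c1@9 c2@9 c3@9 c4@9, authorship .12312344.
After op 7 (move_left): buffer="dyyywwwwyt" (len 10), cursors c1@8 c2@8 c3@8 c4@8, authorship .12312344.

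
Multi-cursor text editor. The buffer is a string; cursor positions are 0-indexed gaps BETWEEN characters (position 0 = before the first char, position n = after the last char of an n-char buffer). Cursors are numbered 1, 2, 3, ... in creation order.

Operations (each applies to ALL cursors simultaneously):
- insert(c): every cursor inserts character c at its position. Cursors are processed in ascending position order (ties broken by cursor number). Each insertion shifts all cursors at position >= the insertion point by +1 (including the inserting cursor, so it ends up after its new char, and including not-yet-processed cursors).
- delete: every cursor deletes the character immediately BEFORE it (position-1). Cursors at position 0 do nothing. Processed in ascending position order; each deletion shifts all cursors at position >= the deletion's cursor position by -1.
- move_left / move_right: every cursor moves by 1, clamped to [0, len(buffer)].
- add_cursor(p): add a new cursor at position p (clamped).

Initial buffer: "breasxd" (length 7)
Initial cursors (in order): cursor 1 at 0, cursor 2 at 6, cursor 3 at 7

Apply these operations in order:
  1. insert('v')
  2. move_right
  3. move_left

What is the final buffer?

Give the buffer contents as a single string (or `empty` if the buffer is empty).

After op 1 (insert('v')): buffer="vbreasxvdv" (len 10), cursors c1@1 c2@8 c3@10, authorship 1......2.3
After op 2 (move_right): buffer="vbreasxvdv" (len 10), cursors c1@2 c2@9 c3@10, authorship 1......2.3
After op 3 (move_left): buffer="vbreasxvdv" (len 10), cursors c1@1 c2@8 c3@9, authorship 1......2.3

Answer: vbreasxvdv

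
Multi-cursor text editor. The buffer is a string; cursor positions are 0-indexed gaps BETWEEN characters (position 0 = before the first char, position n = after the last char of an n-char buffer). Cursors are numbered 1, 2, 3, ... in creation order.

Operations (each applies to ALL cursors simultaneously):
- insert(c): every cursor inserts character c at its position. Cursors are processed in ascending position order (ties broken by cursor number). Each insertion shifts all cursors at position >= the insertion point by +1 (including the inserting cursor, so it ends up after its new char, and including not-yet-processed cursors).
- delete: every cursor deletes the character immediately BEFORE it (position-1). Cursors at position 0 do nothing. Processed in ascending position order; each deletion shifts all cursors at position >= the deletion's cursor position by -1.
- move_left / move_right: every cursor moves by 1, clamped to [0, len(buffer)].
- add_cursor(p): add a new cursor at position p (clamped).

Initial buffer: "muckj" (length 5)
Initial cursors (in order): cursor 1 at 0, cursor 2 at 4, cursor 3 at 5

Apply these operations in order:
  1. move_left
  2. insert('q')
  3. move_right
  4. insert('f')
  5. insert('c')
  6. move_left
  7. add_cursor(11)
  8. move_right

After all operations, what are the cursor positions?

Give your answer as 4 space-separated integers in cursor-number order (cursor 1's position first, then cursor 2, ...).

After op 1 (move_left): buffer="muckj" (len 5), cursors c1@0 c2@3 c3@4, authorship .....
After op 2 (insert('q')): buffer="qmucqkqj" (len 8), cursors c1@1 c2@5 c3@7, authorship 1...2.3.
After op 3 (move_right): buffer="qmucqkqj" (len 8), cursors c1@2 c2@6 c3@8, authorship 1...2.3.
After op 4 (insert('f')): buffer="qmfucqkfqjf" (len 11), cursors c1@3 c2@8 c3@11, authorship 1.1..2.23.3
After op 5 (insert('c')): buffer="qmfcucqkfcqjfc" (len 14), cursors c1@4 c2@10 c3@14, authorship 1.11..2.223.33
After op 6 (move_left): buffer="qmfcucqkfcqjfc" (len 14), cursors c1@3 c2@9 c3@13, authorship 1.11..2.223.33
After op 7 (add_cursor(11)): buffer="qmfcucqkfcqjfc" (len 14), cursors c1@3 c2@9 c4@11 c3@13, authorship 1.11..2.223.33
After op 8 (move_right): buffer="qmfcucqkfcqjfc" (len 14), cursors c1@4 c2@10 c4@12 c3@14, authorship 1.11..2.223.33

Answer: 4 10 14 12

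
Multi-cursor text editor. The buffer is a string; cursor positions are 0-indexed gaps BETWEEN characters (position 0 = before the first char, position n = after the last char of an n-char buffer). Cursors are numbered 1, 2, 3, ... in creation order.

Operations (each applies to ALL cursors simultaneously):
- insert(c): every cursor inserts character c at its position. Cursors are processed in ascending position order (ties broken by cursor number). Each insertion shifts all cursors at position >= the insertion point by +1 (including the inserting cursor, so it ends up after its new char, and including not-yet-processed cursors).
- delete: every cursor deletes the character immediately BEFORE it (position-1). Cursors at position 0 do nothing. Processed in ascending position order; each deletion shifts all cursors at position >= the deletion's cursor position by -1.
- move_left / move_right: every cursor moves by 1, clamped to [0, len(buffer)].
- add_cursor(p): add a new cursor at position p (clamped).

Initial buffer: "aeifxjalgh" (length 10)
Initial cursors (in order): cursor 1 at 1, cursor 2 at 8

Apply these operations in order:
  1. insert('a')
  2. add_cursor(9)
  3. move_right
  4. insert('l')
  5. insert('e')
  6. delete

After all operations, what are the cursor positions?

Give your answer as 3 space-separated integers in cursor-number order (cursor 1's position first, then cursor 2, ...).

After op 1 (insert('a')): buffer="aaeifxjalagh" (len 12), cursors c1@2 c2@10, authorship .1.......2..
After op 2 (add_cursor(9)): buffer="aaeifxjalagh" (len 12), cursors c1@2 c3@9 c2@10, authorship .1.......2..
After op 3 (move_right): buffer="aaeifxjalagh" (len 12), cursors c1@3 c3@10 c2@11, authorship .1.......2..
After op 4 (insert('l')): buffer="aaelifxjalalglh" (len 15), cursors c1@4 c3@12 c2@14, authorship .1.1......23.2.
After op 5 (insert('e')): buffer="aaeleifxjalalegleh" (len 18), cursors c1@5 c3@14 c2@17, authorship .1.11......233.22.
After op 6 (delete): buffer="aaelifxjalalglh" (len 15), cursors c1@4 c3@12 c2@14, authorship .1.1......23.2.

Answer: 4 14 12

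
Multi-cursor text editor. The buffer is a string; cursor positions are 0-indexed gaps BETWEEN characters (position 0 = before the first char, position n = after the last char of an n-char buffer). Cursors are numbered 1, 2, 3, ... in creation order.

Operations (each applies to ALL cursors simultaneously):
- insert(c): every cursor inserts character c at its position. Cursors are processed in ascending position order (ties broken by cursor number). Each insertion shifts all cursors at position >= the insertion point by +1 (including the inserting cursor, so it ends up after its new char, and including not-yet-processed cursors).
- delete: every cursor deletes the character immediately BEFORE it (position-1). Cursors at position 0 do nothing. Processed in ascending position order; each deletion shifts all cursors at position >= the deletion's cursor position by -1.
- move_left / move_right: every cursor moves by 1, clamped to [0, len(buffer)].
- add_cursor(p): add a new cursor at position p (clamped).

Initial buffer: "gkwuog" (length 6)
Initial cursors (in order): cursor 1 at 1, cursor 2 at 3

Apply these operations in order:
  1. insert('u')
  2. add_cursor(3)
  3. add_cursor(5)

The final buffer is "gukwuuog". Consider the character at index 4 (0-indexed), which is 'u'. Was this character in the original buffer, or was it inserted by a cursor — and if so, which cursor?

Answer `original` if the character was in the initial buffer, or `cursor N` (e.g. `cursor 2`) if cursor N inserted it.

Answer: cursor 2

Derivation:
After op 1 (insert('u')): buffer="gukwuuog" (len 8), cursors c1@2 c2@5, authorship .1..2...
After op 2 (add_cursor(3)): buffer="gukwuuog" (len 8), cursors c1@2 c3@3 c2@5, authorship .1..2...
After op 3 (add_cursor(5)): buffer="gukwuuog" (len 8), cursors c1@2 c3@3 c2@5 c4@5, authorship .1..2...
Authorship (.=original, N=cursor N): . 1 . . 2 . . .
Index 4: author = 2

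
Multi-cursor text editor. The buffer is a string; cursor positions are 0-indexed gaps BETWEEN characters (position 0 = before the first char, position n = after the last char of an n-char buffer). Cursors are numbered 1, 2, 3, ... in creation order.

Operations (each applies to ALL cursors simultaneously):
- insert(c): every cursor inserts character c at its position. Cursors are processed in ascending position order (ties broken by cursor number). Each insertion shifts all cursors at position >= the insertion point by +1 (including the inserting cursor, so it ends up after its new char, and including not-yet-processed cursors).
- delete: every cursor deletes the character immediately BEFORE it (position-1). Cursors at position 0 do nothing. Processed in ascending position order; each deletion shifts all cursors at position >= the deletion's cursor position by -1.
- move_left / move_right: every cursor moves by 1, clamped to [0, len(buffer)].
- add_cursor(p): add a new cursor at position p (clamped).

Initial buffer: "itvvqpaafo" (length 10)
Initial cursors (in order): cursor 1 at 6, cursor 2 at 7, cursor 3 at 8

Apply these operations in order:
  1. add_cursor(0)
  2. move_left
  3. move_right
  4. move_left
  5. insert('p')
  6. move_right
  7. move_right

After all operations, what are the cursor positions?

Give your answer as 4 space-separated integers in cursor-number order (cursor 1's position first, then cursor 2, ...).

Answer: 9 11 13 3

Derivation:
After op 1 (add_cursor(0)): buffer="itvvqpaafo" (len 10), cursors c4@0 c1@6 c2@7 c3@8, authorship ..........
After op 2 (move_left): buffer="itvvqpaafo" (len 10), cursors c4@0 c1@5 c2@6 c3@7, authorship ..........
After op 3 (move_right): buffer="itvvqpaafo" (len 10), cursors c4@1 c1@6 c2@7 c3@8, authorship ..........
After op 4 (move_left): buffer="itvvqpaafo" (len 10), cursors c4@0 c1@5 c2@6 c3@7, authorship ..........
After op 5 (insert('p')): buffer="pitvvqpppapafo" (len 14), cursors c4@1 c1@7 c2@9 c3@11, authorship 4.....1.2.3...
After op 6 (move_right): buffer="pitvvqpppapafo" (len 14), cursors c4@2 c1@8 c2@10 c3@12, authorship 4.....1.2.3...
After op 7 (move_right): buffer="pitvvqpppapafo" (len 14), cursors c4@3 c1@9 c2@11 c3@13, authorship 4.....1.2.3...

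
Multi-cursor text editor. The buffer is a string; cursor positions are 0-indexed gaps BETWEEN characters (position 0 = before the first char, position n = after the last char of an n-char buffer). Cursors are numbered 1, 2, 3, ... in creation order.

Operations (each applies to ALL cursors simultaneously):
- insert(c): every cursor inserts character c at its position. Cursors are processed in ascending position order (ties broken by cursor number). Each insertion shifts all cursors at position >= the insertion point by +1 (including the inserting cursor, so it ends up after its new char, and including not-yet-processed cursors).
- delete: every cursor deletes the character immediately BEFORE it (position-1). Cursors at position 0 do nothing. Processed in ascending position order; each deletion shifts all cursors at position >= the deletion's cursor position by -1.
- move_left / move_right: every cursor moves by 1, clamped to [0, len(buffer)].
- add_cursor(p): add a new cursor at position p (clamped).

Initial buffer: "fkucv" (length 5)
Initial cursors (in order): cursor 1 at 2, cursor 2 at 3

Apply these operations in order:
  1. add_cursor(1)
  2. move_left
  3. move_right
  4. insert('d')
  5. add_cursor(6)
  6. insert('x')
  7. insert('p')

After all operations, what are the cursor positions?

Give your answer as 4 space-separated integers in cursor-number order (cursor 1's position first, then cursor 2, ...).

After op 1 (add_cursor(1)): buffer="fkucv" (len 5), cursors c3@1 c1@2 c2@3, authorship .....
After op 2 (move_left): buffer="fkucv" (len 5), cursors c3@0 c1@1 c2@2, authorship .....
After op 3 (move_right): buffer="fkucv" (len 5), cursors c3@1 c1@2 c2@3, authorship .....
After op 4 (insert('d')): buffer="fdkdudcv" (len 8), cursors c3@2 c1@4 c2@6, authorship .3.1.2..
After op 5 (add_cursor(6)): buffer="fdkdudcv" (len 8), cursors c3@2 c1@4 c2@6 c4@6, authorship .3.1.2..
After op 6 (insert('x')): buffer="fdxkdxudxxcv" (len 12), cursors c3@3 c1@6 c2@10 c4@10, authorship .33.11.224..
After op 7 (insert('p')): buffer="fdxpkdxpudxxppcv" (len 16), cursors c3@4 c1@8 c2@14 c4@14, authorship .333.111.22424..

Answer: 8 14 4 14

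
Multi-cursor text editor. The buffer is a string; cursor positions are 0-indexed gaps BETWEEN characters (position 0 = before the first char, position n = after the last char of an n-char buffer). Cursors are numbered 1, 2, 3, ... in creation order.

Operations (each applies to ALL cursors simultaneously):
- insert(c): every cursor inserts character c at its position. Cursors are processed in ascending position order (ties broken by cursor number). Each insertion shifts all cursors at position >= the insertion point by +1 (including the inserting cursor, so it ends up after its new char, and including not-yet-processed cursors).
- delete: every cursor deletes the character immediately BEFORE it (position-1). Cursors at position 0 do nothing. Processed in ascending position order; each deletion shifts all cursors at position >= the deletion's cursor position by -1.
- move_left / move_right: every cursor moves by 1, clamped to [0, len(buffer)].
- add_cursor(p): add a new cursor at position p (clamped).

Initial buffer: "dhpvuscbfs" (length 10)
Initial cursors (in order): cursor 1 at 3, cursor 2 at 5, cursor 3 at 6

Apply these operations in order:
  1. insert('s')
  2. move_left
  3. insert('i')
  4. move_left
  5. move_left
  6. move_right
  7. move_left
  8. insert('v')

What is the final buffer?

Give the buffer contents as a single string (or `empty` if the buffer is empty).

Answer: dhvpisvvuisvsiscbfs

Derivation:
After op 1 (insert('s')): buffer="dhpsvussscbfs" (len 13), cursors c1@4 c2@7 c3@9, authorship ...1..2.3....
After op 2 (move_left): buffer="dhpsvussscbfs" (len 13), cursors c1@3 c2@6 c3@8, authorship ...1..2.3....
After op 3 (insert('i')): buffer="dhpisvuissiscbfs" (len 16), cursors c1@4 c2@8 c3@11, authorship ...11..22.33....
After op 4 (move_left): buffer="dhpisvuissiscbfs" (len 16), cursors c1@3 c2@7 c3@10, authorship ...11..22.33....
After op 5 (move_left): buffer="dhpisvuissiscbfs" (len 16), cursors c1@2 c2@6 c3@9, authorship ...11..22.33....
After op 6 (move_right): buffer="dhpisvuissiscbfs" (len 16), cursors c1@3 c2@7 c3@10, authorship ...11..22.33....
After op 7 (move_left): buffer="dhpisvuissiscbfs" (len 16), cursors c1@2 c2@6 c3@9, authorship ...11..22.33....
After op 8 (insert('v')): buffer="dhvpisvvuisvsiscbfs" (len 19), cursors c1@3 c2@8 c3@12, authorship ..1.11.2.223.33....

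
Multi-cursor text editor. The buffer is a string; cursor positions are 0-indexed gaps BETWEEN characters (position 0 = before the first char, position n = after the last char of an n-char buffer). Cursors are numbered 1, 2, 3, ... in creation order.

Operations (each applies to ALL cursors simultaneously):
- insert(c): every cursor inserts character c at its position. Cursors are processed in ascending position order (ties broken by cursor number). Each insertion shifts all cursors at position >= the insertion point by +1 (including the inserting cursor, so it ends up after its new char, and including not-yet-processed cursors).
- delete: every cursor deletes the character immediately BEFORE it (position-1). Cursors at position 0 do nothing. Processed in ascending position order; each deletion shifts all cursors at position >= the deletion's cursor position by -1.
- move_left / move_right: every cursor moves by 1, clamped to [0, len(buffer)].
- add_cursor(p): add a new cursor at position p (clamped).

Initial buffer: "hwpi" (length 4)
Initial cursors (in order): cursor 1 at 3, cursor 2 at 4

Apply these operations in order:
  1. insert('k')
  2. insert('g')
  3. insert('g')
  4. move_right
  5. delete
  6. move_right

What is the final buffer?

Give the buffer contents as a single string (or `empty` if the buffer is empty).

After op 1 (insert('k')): buffer="hwpkik" (len 6), cursors c1@4 c2@6, authorship ...1.2
After op 2 (insert('g')): buffer="hwpkgikg" (len 8), cursors c1@5 c2@8, authorship ...11.22
After op 3 (insert('g')): buffer="hwpkggikgg" (len 10), cursors c1@6 c2@10, authorship ...111.222
After op 4 (move_right): buffer="hwpkggikgg" (len 10), cursors c1@7 c2@10, authorship ...111.222
After op 5 (delete): buffer="hwpkggkg" (len 8), cursors c1@6 c2@8, authorship ...11122
After op 6 (move_right): buffer="hwpkggkg" (len 8), cursors c1@7 c2@8, authorship ...11122

Answer: hwpkggkg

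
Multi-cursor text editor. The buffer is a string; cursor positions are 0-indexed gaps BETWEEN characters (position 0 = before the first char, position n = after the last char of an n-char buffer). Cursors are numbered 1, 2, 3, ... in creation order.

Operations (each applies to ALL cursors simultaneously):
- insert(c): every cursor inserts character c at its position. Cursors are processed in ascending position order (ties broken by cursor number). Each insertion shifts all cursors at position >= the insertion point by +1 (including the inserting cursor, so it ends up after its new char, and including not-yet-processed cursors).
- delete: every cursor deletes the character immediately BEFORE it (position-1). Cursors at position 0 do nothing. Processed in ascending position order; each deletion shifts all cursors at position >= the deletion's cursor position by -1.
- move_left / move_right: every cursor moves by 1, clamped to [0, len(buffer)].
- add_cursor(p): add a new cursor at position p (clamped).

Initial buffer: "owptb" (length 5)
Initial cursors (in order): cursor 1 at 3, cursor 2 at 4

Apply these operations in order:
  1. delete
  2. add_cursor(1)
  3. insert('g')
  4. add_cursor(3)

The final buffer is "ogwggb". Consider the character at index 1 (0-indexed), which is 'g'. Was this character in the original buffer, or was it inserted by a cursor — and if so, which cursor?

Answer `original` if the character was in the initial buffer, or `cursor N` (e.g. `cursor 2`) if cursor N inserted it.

After op 1 (delete): buffer="owb" (len 3), cursors c1@2 c2@2, authorship ...
After op 2 (add_cursor(1)): buffer="owb" (len 3), cursors c3@1 c1@2 c2@2, authorship ...
After op 3 (insert('g')): buffer="ogwggb" (len 6), cursors c3@2 c1@5 c2@5, authorship .3.12.
After op 4 (add_cursor(3)): buffer="ogwggb" (len 6), cursors c3@2 c4@3 c1@5 c2@5, authorship .3.12.
Authorship (.=original, N=cursor N): . 3 . 1 2 .
Index 1: author = 3

Answer: cursor 3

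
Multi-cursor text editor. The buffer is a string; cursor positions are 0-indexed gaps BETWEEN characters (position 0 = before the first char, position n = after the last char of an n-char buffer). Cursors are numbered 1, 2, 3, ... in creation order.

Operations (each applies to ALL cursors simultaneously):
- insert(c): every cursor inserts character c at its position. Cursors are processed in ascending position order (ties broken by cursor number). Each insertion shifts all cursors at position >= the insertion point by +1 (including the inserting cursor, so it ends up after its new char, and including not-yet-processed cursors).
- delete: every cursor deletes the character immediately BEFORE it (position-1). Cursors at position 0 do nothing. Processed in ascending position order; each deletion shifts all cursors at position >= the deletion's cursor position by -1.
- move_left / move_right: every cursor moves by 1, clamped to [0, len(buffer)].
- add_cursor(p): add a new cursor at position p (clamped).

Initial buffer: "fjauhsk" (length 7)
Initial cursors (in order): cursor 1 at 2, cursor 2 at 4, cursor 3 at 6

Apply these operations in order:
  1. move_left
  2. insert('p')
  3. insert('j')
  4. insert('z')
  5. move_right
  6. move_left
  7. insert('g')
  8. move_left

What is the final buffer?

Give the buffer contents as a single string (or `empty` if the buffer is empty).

After op 1 (move_left): buffer="fjauhsk" (len 7), cursors c1@1 c2@3 c3@5, authorship .......
After op 2 (insert('p')): buffer="fpjapuhpsk" (len 10), cursors c1@2 c2@5 c3@8, authorship .1..2..3..
After op 3 (insert('j')): buffer="fpjjapjuhpjsk" (len 13), cursors c1@3 c2@7 c3@11, authorship .11..22..33..
After op 4 (insert('z')): buffer="fpjzjapjzuhpjzsk" (len 16), cursors c1@4 c2@9 c3@14, authorship .111..222..333..
After op 5 (move_right): buffer="fpjzjapjzuhpjzsk" (len 16), cursors c1@5 c2@10 c3@15, authorship .111..222..333..
After op 6 (move_left): buffer="fpjzjapjzuhpjzsk" (len 16), cursors c1@4 c2@9 c3@14, authorship .111..222..333..
After op 7 (insert('g')): buffer="fpjzgjapjzguhpjzgsk" (len 19), cursors c1@5 c2@11 c3@17, authorship .1111..2222..3333..
After op 8 (move_left): buffer="fpjzgjapjzguhpjzgsk" (len 19), cursors c1@4 c2@10 c3@16, authorship .1111..2222..3333..

Answer: fpjzgjapjzguhpjzgsk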